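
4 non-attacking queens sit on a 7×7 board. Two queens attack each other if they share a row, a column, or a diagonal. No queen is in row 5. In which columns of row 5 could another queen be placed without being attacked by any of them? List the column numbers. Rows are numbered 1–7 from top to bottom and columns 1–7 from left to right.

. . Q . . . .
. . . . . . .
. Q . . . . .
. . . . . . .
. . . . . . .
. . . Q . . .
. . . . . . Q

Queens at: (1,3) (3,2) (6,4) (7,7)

columns 1, 6

(1,3) attacks row 5 at column 3 and diagonals 7.
(3,2) attacks row 5 at column 2 and diagonals 4.
(6,4) attacks row 5 at column 4 and diagonals 3, 5.
(7,7) attacks row 5 at column 7 and diagonals 5.
Attacked columns: {2, 3, 4, 5, 7}. Safe: {1, 6}.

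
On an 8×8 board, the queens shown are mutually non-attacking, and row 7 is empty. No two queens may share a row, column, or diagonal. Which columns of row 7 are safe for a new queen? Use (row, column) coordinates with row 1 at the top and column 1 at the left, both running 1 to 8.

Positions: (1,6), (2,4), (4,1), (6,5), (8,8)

columns 2, 3

(1,6) attacks row 7 at column 6.
(2,4) attacks row 7 at column 4.
(4,1) attacks row 7 at column 1 and diagonals 4.
(6,5) attacks row 7 at column 5 and diagonals 4, 6.
(8,8) attacks row 7 at column 8 and diagonals 7.
Attacked columns: {1, 4, 5, 6, 7, 8}. Safe: {2, 3}.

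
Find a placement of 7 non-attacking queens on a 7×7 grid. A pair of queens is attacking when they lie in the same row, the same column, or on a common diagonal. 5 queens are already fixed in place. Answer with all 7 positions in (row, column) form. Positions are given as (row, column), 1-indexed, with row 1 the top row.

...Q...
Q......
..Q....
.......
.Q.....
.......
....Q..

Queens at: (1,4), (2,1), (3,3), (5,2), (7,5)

Row 4: attacked by (1,4)→{1,4,7}; (2,1)→{1,3}; (3,3)→{2,3,4}; (5,2)→{1,2,3}; (7,5)→{2,5}. Safe: 6. Place at column 6.
Row 6: attacked by (1,4)→{4}; (2,1)→{1,5}; (3,3)→{3,6}; (4,6)→{4,6}; (5,2)→{1,2,3}; (7,5)→{4,5,6}. Safe: 7. Place at column 7.
Columns [4, 1, 3, 6, 2, 7, 5], r−c [-3, 1, 0, -2, 3, -1, 2], r+c [5, 3, 6, 10, 7, 13, 12] are all distinct, so no two queens attack.

(1,4) (2,1) (3,3) (4,6) (5,2) (6,7) (7,5)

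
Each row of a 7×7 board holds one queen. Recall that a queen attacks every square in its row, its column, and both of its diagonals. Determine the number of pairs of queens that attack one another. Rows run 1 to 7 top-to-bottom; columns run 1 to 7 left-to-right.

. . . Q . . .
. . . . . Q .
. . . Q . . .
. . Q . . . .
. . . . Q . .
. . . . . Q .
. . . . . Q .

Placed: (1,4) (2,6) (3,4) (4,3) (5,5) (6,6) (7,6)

Same column: (1,4)–(3,4) (column 4); (2,6)–(6,6) (column 6); (2,6)–(7,6) (column 6); (6,6)–(7,6) (column 6).
Same diagonal: (3,4)–(4,3) (|3−4| = |4−3| = 1); (4,3)–(7,6) (|4−7| = |3−6| = 3); (5,5)–(6,6) (|5−6| = |5−6| = 1).
Total attacking pairs: 7.

7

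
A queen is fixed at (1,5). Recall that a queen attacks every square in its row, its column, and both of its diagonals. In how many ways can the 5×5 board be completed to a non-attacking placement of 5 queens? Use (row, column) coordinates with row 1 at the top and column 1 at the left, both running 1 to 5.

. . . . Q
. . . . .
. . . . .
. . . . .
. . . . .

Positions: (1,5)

2

Branch on row 2: col 1 → 0; col 2 → 1; col 3 → 1.
Sum: 0 + 1 + 1 = 2.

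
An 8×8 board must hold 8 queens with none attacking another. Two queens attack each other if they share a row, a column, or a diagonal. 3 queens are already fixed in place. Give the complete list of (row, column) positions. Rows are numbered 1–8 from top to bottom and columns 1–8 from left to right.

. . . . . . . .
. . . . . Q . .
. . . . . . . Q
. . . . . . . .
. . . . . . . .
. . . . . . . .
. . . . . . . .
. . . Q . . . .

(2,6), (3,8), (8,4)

Row 1: attacked by (2,6)→{5,6,7}; (3,8)→{6,8}; (8,4)→{4}. Safe: 1, 2, 3. Place at column 3.
Row 4: attacked by (1,3)→{3,6}; (2,6)→{4,6,8}; (3,8)→{7,8}; (8,4)→{4,8}. Safe: 1, 2, 5. Place at column 1.
Row 5: attacked by (1,3)→{3,7}; (2,6)→{3,6}; (3,8)→{6,8}; (4,1)→{1,2}; (8,4)→{1,4,7}. Safe: 5. Place at column 5.
Row 6: attacked by (1,3)→{3,8}; (2,6)→{2,6}; (3,8)→{5,8}; (4,1)→{1,3}; (5,5)→{4,5,6}; (8,4)→{2,4,6}. Safe: 7. Place at column 7.
Row 7: attacked by (1,3)→{3}; (2,6)→{1,6}; (3,8)→{4,8}; (4,1)→{1,4}; (5,5)→{3,5,7}; (6,7)→{6,7,8}; (8,4)→{3,4,5}. Safe: 2. Place at column 2.
Columns [3, 6, 8, 1, 5, 7, 2, 4], r−c [-2, -4, -5, 3, 0, -1, 5, 4], r+c [4, 8, 11, 5, 10, 13, 9, 12] are all distinct, so no two queens attack.

(1,3) (2,6) (3,8) (4,1) (5,5) (6,7) (7,2) (8,4)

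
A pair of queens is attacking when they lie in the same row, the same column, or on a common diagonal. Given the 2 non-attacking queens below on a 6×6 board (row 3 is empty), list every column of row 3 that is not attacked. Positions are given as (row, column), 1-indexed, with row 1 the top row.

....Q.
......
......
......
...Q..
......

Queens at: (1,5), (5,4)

(1,5) attacks row 3 at column 5 and diagonals 3.
(5,4) attacks row 3 at column 4 and diagonals 2, 6.
Attacked columns: {2, 3, 4, 5, 6}. Safe: {1}.

columns 1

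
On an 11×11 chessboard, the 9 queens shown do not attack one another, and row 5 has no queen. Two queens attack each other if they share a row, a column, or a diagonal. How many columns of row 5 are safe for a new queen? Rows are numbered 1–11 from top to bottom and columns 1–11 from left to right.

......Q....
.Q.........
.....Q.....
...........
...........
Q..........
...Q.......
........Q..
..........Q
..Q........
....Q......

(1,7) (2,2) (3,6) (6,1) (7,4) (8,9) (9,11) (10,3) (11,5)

1

(1,7) attacks row 5 at column 7 and diagonals 3, 11.
(2,2) attacks row 5 at column 2 and diagonals 5.
(3,6) attacks row 5 at column 6 and diagonals 4, 8.
(6,1) attacks row 5 at column 1 and diagonals 2.
(7,4) attacks row 5 at column 4 and diagonals 2, 6.
(8,9) attacks row 5 at column 9 and diagonals 6.
(9,11) attacks row 5 at column 11 and diagonals 7.
(10,3) attacks row 5 at column 3 and diagonals 8.
(11,5) attacks row 5 at column 5 and diagonals 11.
Attacked columns: {1, 2, 3, 4, 5, 6, 7, 8, 9, 11}. Safe: {10}.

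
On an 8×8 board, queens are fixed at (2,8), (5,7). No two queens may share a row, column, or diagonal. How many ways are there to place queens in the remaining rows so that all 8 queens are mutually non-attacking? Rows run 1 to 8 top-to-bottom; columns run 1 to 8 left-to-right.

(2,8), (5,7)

2

Branch on row 1: col 1 → 0; col 2 → 0; col 4 → 1; col 5 → 1; col 6 → 0.
Sum: 0 + 0 + 1 + 1 + 0 = 2.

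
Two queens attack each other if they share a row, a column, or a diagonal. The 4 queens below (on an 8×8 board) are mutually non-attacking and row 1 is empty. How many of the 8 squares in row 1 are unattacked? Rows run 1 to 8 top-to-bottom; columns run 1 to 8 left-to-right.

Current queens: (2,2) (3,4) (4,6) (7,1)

2

(2,2) attacks row 1 at column 2 and diagonals 1, 3.
(3,4) attacks row 1 at column 4 and diagonals 2, 6.
(4,6) attacks row 1 at column 6 and diagonals 3.
(7,1) attacks row 1 at column 1 and diagonals 7.
Attacked columns: {1, 2, 3, 4, 6, 7}. Safe: {5, 8}.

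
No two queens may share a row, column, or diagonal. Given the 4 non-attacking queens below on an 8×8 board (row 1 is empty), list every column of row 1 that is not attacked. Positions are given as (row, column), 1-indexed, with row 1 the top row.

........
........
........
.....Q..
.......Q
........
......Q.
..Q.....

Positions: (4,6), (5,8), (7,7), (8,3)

columns 2, 5

(4,6) attacks row 1 at column 6 and diagonals 3.
(5,8) attacks row 1 at column 8 and diagonals 4.
(7,7) attacks row 1 at column 7 and diagonals 1.
(8,3) attacks row 1 at column 3.
Attacked columns: {1, 3, 4, 6, 7, 8}. Safe: {2, 5}.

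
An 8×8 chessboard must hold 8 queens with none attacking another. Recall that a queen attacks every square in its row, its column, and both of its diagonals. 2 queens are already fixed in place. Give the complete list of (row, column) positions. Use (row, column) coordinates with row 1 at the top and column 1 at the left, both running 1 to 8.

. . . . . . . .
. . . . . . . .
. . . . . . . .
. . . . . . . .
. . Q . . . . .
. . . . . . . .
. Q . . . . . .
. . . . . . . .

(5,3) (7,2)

(1,1) (2,5) (3,8) (4,6) (5,3) (6,7) (7,2) (8,4)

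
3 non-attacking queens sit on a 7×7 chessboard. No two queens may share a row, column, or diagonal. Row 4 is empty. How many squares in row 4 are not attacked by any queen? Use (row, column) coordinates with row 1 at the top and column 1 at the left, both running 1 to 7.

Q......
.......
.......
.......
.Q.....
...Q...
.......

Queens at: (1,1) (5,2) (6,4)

2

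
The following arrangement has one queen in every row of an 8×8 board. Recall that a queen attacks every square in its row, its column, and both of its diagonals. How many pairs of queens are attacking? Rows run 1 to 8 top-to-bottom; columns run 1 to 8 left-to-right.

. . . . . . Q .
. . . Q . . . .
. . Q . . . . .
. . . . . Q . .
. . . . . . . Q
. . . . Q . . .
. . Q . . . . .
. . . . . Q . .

Same column: (3,3)–(7,3) (column 3); (4,6)–(8,6) (column 6).
Same diagonal: (2,4)–(3,3) (|2−3| = |4−3| = 1); (2,4)–(4,6) (|2−4| = |4−6| = 2); (4,6)–(7,3) (|4−7| = |6−3| = 3).
Total attacking pairs: 5.

5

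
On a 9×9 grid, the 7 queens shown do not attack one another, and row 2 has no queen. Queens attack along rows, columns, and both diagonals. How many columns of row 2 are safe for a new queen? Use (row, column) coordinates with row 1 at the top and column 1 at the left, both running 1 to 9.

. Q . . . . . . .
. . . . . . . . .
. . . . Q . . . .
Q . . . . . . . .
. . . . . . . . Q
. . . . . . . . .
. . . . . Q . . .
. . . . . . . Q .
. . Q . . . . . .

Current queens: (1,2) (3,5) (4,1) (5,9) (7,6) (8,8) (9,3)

1

(1,2) attacks row 2 at column 2 and diagonals 1, 3.
(3,5) attacks row 2 at column 5 and diagonals 4, 6.
(4,1) attacks row 2 at column 1 and diagonals 3.
(5,9) attacks row 2 at column 9 and diagonals 6.
(7,6) attacks row 2 at column 6 and diagonals 1.
(8,8) attacks row 2 at column 8 and diagonals 2.
(9,3) attacks row 2 at column 3.
Attacked columns: {1, 2, 3, 4, 5, 6, 8, 9}. Safe: {7}.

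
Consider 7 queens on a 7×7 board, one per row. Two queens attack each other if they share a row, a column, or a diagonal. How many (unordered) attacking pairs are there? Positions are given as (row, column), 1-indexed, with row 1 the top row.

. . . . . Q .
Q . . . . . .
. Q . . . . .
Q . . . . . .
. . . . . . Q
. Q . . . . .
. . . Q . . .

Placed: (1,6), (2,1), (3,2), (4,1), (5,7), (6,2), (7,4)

5

Same column: (2,1)–(4,1) (column 1); (3,2)–(6,2) (column 2).
Same diagonal: (2,1)–(3,2) (|2−3| = |1−2| = 1); (3,2)–(4,1) (|3−4| = |2−1| = 1); (4,1)–(7,4) (|4−7| = |1−4| = 3).
Total attacking pairs: 5.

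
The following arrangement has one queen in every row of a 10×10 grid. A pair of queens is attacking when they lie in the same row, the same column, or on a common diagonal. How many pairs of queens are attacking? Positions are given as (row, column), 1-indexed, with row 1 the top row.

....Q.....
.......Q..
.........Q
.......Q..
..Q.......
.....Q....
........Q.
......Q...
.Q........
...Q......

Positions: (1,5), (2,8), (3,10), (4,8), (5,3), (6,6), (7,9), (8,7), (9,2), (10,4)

3

Same column: (2,8)–(4,8) (column 8).
Same diagonal: (1,5)–(4,8) (|1−4| = |5−8| = 3); (4,8)–(6,6) (|4−6| = |8−6| = 2).
Total attacking pairs: 3.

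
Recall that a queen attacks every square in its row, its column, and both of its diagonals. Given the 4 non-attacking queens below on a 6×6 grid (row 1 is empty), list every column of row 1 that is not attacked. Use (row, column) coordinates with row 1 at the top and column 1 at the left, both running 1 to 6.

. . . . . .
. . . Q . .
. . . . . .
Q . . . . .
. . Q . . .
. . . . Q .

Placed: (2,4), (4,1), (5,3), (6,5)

columns 2, 6

(2,4) attacks row 1 at column 4 and diagonals 3, 5.
(4,1) attacks row 1 at column 1 and diagonals 4.
(5,3) attacks row 1 at column 3.
(6,5) attacks row 1 at column 5.
Attacked columns: {1, 3, 4, 5}. Safe: {2, 6}.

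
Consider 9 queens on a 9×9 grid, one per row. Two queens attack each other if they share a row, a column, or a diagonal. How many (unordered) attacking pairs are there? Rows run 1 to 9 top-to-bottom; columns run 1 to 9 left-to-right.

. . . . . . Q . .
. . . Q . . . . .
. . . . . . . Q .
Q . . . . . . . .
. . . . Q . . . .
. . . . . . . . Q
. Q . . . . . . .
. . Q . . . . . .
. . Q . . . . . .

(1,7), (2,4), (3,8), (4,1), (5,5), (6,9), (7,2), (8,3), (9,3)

3

Same column: (8,3)–(9,3) (column 3).
Same diagonal: (3,8)–(8,3) (|3−8| = |8−3| = 5); (7,2)–(8,3) (|7−8| = |2−3| = 1).
Total attacking pairs: 3.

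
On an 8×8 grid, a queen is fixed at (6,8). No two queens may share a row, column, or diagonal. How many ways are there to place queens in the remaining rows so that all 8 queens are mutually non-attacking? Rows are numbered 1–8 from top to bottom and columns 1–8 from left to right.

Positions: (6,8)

16

Branch on row 1: col 1 → 0; col 2 → 3; col 4 → 4; col 5 → 4; col 6 → 4; col 7 → 1.
Sum: 0 + 3 + 4 + 4 + 4 + 1 = 16.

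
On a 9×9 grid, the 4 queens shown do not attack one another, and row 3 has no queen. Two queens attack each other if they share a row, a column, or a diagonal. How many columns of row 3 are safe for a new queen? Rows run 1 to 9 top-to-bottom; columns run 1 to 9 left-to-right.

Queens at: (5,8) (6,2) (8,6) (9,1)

3

(5,8) attacks row 3 at column 8 and diagonals 6.
(6,2) attacks row 3 at column 2 and diagonals 5.
(8,6) attacks row 3 at column 6 and diagonals 1.
(9,1) attacks row 3 at column 1 and diagonals 7.
Attacked columns: {1, 2, 5, 6, 7, 8}. Safe: {3, 4, 9}.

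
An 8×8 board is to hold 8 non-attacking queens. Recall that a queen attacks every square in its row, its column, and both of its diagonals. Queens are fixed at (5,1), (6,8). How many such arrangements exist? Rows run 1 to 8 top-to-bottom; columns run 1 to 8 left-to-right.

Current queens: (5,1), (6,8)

Branch on row 1: col 2 → 1; col 4 → 1; col 6 → 1; col 7 → 0.
Sum: 1 + 1 + 1 + 0 = 3.

3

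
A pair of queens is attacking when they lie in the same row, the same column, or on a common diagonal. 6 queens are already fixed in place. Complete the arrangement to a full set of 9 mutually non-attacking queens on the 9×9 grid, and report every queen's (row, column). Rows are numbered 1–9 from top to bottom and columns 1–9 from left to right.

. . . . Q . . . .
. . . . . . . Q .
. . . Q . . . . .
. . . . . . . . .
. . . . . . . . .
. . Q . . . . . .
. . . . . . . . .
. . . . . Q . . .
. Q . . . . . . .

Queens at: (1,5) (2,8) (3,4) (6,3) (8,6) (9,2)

(1,5) (2,8) (3,4) (4,9) (5,7) (6,3) (7,1) (8,6) (9,2)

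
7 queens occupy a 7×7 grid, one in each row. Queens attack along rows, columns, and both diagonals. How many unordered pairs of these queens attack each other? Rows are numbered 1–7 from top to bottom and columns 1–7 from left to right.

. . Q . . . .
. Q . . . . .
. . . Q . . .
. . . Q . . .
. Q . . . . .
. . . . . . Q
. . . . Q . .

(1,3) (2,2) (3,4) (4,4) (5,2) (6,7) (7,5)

6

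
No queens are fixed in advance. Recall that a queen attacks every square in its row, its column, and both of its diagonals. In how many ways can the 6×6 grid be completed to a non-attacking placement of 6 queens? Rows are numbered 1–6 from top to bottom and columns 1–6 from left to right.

4

Branch on row 1: col 1 → 0; col 2 → 1; col 3 → 1; col 4 → 1; col 5 → 1; col 6 → 0.
Sum: 0 + 1 + 1 + 1 + 1 + 0 = 4.
(This is the classic 6-queens count.)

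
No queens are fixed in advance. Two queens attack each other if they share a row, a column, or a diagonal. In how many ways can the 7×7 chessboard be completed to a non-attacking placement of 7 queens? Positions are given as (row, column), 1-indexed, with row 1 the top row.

40

Branch on row 1: col 1 → 4; col 2 → 7; col 3 → 6; col 4 → 6; col 5 → 6; col 6 → 7; col 7 → 4.
Sum: 4 + 7 + 6 + 6 + 6 + 7 + 4 = 40.
(This is the classic 7-queens count.)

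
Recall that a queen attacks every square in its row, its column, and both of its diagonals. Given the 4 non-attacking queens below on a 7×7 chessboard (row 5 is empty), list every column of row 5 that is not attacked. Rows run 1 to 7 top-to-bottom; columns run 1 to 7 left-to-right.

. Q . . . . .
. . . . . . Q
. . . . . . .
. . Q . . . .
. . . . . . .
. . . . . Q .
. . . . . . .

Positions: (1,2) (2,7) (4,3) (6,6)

(1,2) attacks row 5 at column 2 and diagonals 6.
(2,7) attacks row 5 at column 7 and diagonals 4.
(4,3) attacks row 5 at column 3 and diagonals 2, 4.
(6,6) attacks row 5 at column 6 and diagonals 5, 7.
Attacked columns: {2, 3, 4, 5, 6, 7}. Safe: {1}.

columns 1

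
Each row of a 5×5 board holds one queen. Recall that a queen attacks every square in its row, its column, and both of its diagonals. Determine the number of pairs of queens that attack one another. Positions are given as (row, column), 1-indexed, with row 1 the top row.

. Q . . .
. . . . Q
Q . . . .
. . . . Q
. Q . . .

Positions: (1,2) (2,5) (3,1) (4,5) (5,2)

4

Same column: (1,2)–(5,2) (column 2); (2,5)–(4,5) (column 5).
Same diagonal: (1,2)–(4,5) (|1−4| = |2−5| = 3); (2,5)–(5,2) (|2−5| = |5−2| = 3).
Total attacking pairs: 4.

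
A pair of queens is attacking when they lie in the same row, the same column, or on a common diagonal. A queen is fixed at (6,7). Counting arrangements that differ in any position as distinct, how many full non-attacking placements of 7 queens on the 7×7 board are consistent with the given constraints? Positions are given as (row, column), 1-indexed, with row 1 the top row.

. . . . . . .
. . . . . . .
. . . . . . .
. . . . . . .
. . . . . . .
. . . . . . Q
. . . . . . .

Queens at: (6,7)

Branch on row 1: col 1 → 1; col 3 → 2; col 4 → 2; col 5 → 1; col 6 → 1.
Sum: 1 + 2 + 2 + 1 + 1 = 7.

7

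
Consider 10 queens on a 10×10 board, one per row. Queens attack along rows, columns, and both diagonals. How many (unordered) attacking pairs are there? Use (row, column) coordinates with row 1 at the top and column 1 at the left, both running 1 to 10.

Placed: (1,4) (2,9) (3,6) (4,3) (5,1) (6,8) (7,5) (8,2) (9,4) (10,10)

2

Same column: (1,4)–(9,4) (column 4).
Same diagonal: (1,4)–(3,6) (|1−3| = |4−6| = 2).
Total attacking pairs: 2.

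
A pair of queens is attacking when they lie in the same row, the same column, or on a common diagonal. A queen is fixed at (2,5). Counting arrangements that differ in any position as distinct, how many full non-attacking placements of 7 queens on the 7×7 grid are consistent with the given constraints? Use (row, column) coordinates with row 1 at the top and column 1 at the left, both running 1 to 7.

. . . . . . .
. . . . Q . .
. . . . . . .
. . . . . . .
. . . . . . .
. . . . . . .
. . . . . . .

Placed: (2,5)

6

Branch on row 1: col 1 → 1; col 2 → 3; col 3 → 1; col 7 → 1.
Sum: 1 + 3 + 1 + 1 = 6.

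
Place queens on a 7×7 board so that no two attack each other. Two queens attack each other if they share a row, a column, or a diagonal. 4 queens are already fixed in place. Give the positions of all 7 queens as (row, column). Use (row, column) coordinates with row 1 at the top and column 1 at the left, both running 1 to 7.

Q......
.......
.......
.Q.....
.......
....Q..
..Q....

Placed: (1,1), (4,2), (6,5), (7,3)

(1,1) (2,6) (3,4) (4,2) (5,7) (6,5) (7,3)

Row 2: attacked by (1,1)→{1,2}; (4,2)→{2,4}; (6,5)→{1,5}; (7,3)→{3}. Safe: 6, 7. Place at column 6.
Row 3: attacked by (1,1)→{1,3}; (2,6)→{5,6,7}; (4,2)→{1,2,3}; (6,5)→{2,5}; (7,3)→{3,7}. Safe: 4. Place at column 4.
Row 5: attacked by (1,1)→{1,5}; (2,6)→{3,6}; (3,4)→{2,4,6}; (4,2)→{1,2,3}; (6,5)→{4,5,6}; (7,3)→{1,3,5}. Safe: 7. Place at column 7.
Columns [1, 6, 4, 2, 7, 5, 3], r−c [0, -4, -1, 2, -2, 1, 4], r+c [2, 8, 7, 6, 12, 11, 10] are all distinct, so no two queens attack.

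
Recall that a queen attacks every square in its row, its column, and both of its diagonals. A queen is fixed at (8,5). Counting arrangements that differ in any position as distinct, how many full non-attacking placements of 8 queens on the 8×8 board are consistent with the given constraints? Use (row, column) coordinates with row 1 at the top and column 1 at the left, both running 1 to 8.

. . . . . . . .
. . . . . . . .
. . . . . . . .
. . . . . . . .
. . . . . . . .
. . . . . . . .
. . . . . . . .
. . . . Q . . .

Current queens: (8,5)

18

Branch on row 1: col 1 → 1; col 2 → 3; col 3 → 4; col 4 → 3; col 6 → 3; col 7 → 3; col 8 → 1.
Sum: 1 + 3 + 4 + 3 + 3 + 3 + 1 = 18.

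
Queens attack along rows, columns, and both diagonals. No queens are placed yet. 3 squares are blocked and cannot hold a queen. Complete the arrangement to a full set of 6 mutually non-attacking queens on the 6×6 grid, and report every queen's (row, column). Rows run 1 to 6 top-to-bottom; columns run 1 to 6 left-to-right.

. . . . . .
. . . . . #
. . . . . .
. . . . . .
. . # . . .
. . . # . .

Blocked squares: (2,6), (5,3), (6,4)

(1,4) (2,1) (3,5) (4,2) (5,6) (6,3)

Row 1: Safe: 1, 2, 3, 4, 5, 6. Place at column 4.
Row 2: attacked by (1,4)→{3,4,5}. Blocked: 6. Safe: 1, 2. Place at column 1.
Row 3: attacked by (1,4)→{2,4,6}; (2,1)→{1,2}. Safe: 3, 5. Place at column 5.
Row 4: attacked by (1,4)→{1,4}; (2,1)→{1,3}; (3,5)→{4,5,6}. Safe: 2. Place at column 2.
Row 5: attacked by (1,4)→{4}; (2,1)→{1,4}; (3,5)→{3,5}; (4,2)→{1,2,3}. Blocked: 3. Safe: 6. Place at column 6.
Row 6: attacked by (1,4)→{4}; (2,1)→{1,5}; (3,5)→{2,5}; (4,2)→{2,4}; (5,6)→{5,6}. Blocked: 4. Safe: 3. Place at column 3.
Columns [4, 1, 5, 2, 6, 3], r−c [-3, 1, -2, 2, -1, 3], r+c [5, 3, 8, 6, 11, 9] are all distinct, so no two queens attack.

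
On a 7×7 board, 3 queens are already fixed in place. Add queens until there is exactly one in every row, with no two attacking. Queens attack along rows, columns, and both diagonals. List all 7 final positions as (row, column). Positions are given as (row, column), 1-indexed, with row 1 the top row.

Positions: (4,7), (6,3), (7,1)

(1,6) (2,4) (3,2) (4,7) (5,5) (6,3) (7,1)

Row 1: attacked by (4,7)→{4,7}; (6,3)→{3}; (7,1)→{1,7}. Safe: 2, 5, 6. Place at column 6.
Row 2: attacked by (1,6)→{5,6,7}; (4,7)→{5,7}; (6,3)→{3,7}; (7,1)→{1,6}. Safe: 2, 4. Place at column 4.
Row 3: attacked by (1,6)→{4,6}; (2,4)→{3,4,5}; (4,7)→{6,7}; (6,3)→{3,6}; (7,1)→{1,5}. Safe: 2. Place at column 2.
Row 5: attacked by (1,6)→{2,6}; (2,4)→{1,4,7}; (3,2)→{2,4}; (4,7)→{6,7}; (6,3)→{2,3,4}; (7,1)→{1,3}. Safe: 5. Place at column 5.
Columns [6, 4, 2, 7, 5, 3, 1], r−c [-5, -2, 1, -3, 0, 3, 6], r+c [7, 6, 5, 11, 10, 9, 8] are all distinct, so no two queens attack.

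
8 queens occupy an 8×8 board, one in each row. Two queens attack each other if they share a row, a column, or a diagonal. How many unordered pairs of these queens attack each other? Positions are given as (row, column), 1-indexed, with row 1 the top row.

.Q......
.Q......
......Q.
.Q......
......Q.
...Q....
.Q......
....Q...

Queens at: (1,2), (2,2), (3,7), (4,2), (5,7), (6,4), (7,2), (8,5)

Same column: (1,2)–(2,2) (column 2); (1,2)–(4,2) (column 2); (1,2)–(7,2) (column 2); (2,2)–(4,2) (column 2); (2,2)–(7,2) (column 2); (3,7)–(5,7) (column 7); (4,2)–(7,2) (column 2).
Same diagonal: (3,7)–(6,4) (|3−6| = |7−4| = 3); (4,2)–(6,4) (|4−6| = |2−4| = 2).
Total attacking pairs: 9.

9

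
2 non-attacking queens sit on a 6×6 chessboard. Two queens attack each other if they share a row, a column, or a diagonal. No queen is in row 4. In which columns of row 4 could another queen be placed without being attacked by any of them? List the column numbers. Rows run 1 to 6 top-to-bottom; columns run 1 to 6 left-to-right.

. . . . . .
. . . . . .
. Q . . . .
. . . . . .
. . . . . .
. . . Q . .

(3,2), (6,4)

columns 5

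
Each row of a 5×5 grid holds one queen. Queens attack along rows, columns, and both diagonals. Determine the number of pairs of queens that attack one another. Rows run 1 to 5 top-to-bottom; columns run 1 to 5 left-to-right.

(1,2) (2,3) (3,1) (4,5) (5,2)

Same column: (1,2)–(5,2) (column 2).
Same diagonal: (1,2)–(2,3) (|1−2| = |2−3| = 1); (1,2)–(4,5) (|1−4| = |2−5| = 3); (2,3)–(4,5) (|2−4| = |3−5| = 2).
Total attacking pairs: 4.

4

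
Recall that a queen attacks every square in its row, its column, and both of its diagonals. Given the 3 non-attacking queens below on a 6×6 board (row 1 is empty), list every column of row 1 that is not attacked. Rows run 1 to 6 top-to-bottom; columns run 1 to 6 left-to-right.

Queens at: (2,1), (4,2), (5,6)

columns 3, 4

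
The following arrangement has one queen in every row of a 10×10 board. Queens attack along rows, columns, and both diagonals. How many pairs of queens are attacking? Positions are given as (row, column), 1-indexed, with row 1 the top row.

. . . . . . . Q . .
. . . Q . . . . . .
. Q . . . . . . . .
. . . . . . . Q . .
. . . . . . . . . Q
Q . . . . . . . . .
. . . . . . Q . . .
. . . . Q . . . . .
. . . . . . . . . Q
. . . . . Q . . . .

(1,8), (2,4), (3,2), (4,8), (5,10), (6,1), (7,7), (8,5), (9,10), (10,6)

2

Same column: (1,8)–(4,8) (column 8); (5,10)–(9,10) (column 10).
Total attacking pairs: 2.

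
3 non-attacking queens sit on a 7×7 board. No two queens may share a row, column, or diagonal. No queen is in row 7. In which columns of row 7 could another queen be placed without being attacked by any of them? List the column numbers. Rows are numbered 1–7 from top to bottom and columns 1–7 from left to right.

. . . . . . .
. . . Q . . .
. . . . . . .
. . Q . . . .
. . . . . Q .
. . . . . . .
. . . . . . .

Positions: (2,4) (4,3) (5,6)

(2,4) attacks row 7 at column 4.
(4,3) attacks row 7 at column 3 and diagonals 6.
(5,6) attacks row 7 at column 6 and diagonals 4.
Attacked columns: {3, 4, 6}. Safe: {1, 2, 5, 7}.

columns 1, 2, 5, 7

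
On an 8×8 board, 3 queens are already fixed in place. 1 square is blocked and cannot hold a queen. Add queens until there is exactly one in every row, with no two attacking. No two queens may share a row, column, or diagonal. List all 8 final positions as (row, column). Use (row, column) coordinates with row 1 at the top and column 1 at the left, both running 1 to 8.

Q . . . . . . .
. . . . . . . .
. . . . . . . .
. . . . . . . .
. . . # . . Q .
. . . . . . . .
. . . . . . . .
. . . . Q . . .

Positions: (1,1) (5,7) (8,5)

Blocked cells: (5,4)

Row 2: attacked by (1,1)→{1,2}; (5,7)→{4,7}; (8,5)→{5}. Safe: 3, 6, 8. Place at column 6.
Row 3: attacked by (1,1)→{1,3}; (2,6)→{5,6,7}; (5,7)→{5,7}; (8,5)→{5}. Safe: 2, 4, 8. Place at column 8.
Row 4: attacked by (1,1)→{1,4}; (2,6)→{4,6,8}; (3,8)→{7,8}; (5,7)→{6,7,8}; (8,5)→{1,5}. Safe: 2, 3. Place at column 3.
Row 6: attacked by (1,1)→{1,6}; (2,6)→{2,6}; (3,8)→{5,8}; (4,3)→{1,3,5}; (5,7)→{6,7,8}; (8,5)→{3,5,7}. Safe: 4. Place at column 4.
Row 7: attacked by (1,1)→{1,7}; (2,6)→{1,6}; (3,8)→{4,8}; (4,3)→{3,6}; (5,7)→{5,7}; (6,4)→{3,4,5}; (8,5)→{4,5,6}. Safe: 2. Place at column 2.
Columns [1, 6, 8, 3, 7, 4, 2, 5], r−c [0, -4, -5, 1, -2, 2, 5, 3], r+c [2, 8, 11, 7, 12, 10, 9, 13] are all distinct, so no two queens attack.

(1,1) (2,6) (3,8) (4,3) (5,7) (6,4) (7,2) (8,5)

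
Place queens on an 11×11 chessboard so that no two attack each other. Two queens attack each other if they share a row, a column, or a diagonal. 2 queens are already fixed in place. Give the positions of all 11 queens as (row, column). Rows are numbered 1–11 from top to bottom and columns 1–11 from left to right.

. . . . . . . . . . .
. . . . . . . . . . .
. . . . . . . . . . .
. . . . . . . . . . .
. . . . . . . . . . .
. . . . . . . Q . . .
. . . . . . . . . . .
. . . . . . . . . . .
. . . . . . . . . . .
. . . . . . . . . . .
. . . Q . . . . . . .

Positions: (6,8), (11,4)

Row 1: attacked by (6,8)→{3,8}; (11,4)→{4}. Safe: 1, 2, 5, 6, 7, 9, 10, 11. Place at column 10.
Row 2: attacked by (1,10)→{9,10,11}; (6,8)→{4,8}; (11,4)→{4}. Safe: 1, 2, 3, 5, 6, 7. Place at column 6.
Row 3: attacked by (1,10)→{8,10}; (2,6)→{5,6,7}; (6,8)→{5,8,11}; (11,4)→{4}. Safe: 1, 2, 3, 9. Place at column 9.
Row 4: attacked by (1,10)→{7,10}; (2,6)→{4,6,8}; (3,9)→{8,9,10}; (6,8)→{6,8,10}; (11,4)→{4,11}. Safe: 1, 2, 3, 5. Place at column 3.
Row 5: attacked by (1,10)→{6,10}; (2,6)→{3,6,9}; (3,9)→{7,9,11}; (4,3)→{2,3,4}; (6,8)→{7,8,9}; (11,4)→{4,10}. Safe: 1, 5. Place at column 1.
Row 7: attacked by (1,10)→{4,10}; (2,6)→{1,6,11}; (3,9)→{5,9}; (4,3)→{3,6}; (5,1)→{1,3}; (6,8)→{7,8,9}; (11,4)→{4,8}. Safe: 2. Place at column 2.
Row 8: attacked by (1,10)→{3,10}; (2,6)→{6}; (3,9)→{4,9}; (4,3)→{3,7}; (5,1)→{1,4}; (6,8)→{6,8,10}; (7,2)→{1,2,3}; (11,4)→{1,4,7}. Safe: 5, 11. Place at column 5.
Row 9: attacked by (1,10)→{2,10}; (2,6)→{6}; (3,9)→{3,9}; (4,3)→{3,8}; (5,1)→{1,5}; (6,8)→{5,8,11}; (7,2)→{2,4}; (8,5)→{4,5,6}; (11,4)→{2,4,6}. Safe: 7. Place at column 7.
Row 10: attacked by (1,10)→{1,10}; (2,6)→{6}; (3,9)→{2,9}; (4,3)→{3,9}; (5,1)→{1,6}; (6,8)→{4,8}; (7,2)→{2,5}; (8,5)→{3,5,7}; (9,7)→{6,7,8}; (11,4)→{3,4,5}. Safe: 11. Place at column 11.
Columns [10, 6, 9, 3, 1, 8, 2, 5, 7, 11, 4], r−c [-9, -4, -6, 1, 4, -2, 5, 3, 2, -1, 7], r+c [11, 8, 12, 7, 6, 14, 9, 13, 16, 21, 15] are all distinct, so no two queens attack.

(1,10) (2,6) (3,9) (4,3) (5,1) (6,8) (7,2) (8,5) (9,7) (10,11) (11,4)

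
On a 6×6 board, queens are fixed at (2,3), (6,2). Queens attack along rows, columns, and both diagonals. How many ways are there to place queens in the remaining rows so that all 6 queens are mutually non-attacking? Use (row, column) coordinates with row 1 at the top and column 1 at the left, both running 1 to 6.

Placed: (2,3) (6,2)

1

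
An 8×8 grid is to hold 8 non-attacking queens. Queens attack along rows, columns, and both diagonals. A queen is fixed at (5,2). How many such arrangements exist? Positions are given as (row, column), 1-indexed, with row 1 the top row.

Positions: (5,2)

Branch on row 1: col 1 → 1; col 3 → 0; col 4 → 3; col 5 → 3; col 7 → 0; col 8 → 1.
Sum: 1 + 0 + 3 + 3 + 0 + 1 = 8.

8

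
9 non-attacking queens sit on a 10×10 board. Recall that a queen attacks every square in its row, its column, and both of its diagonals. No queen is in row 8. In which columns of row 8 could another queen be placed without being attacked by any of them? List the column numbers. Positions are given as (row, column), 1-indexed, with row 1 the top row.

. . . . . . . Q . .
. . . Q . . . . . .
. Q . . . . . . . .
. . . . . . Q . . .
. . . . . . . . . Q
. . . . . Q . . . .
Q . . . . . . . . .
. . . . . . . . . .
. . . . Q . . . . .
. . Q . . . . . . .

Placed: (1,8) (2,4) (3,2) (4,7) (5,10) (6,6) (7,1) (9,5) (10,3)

columns 9

(1,8) attacks row 8 at column 8 and diagonals 1.
(2,4) attacks row 8 at column 4 and diagonals 10.
(3,2) attacks row 8 at column 2 and diagonals 7.
(4,7) attacks row 8 at column 7 and diagonals 3.
(5,10) attacks row 8 at column 10 and diagonals 7.
(6,6) attacks row 8 at column 6 and diagonals 4, 8.
(7,1) attacks row 8 at column 1 and diagonals 2.
(9,5) attacks row 8 at column 5 and diagonals 4, 6.
(10,3) attacks row 8 at column 3 and diagonals 1, 5.
Attacked columns: {1, 2, 3, 4, 5, 6, 7, 8, 10}. Safe: {9}.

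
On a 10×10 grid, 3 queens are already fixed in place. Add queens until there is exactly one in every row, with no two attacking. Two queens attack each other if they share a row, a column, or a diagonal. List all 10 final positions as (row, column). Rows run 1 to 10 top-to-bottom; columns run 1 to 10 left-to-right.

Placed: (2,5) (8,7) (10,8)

Row 1: attacked by (2,5)→{4,5,6}; (8,7)→{7}; (10,8)→{8}. Safe: 1, 2, 3, 9, 10. Place at column 1.
Row 3: attacked by (1,1)→{1,3}; (2,5)→{4,5,6}; (8,7)→{2,7}; (10,8)→{1,8}. Safe: 9, 10. Place at column 10.
Row 4: attacked by (1,1)→{1,4}; (2,5)→{3,5,7}; (3,10)→{9,10}; (8,7)→{3,7}; (10,8)→{2,8}. Safe: 6. Place at column 6.
Row 5: attacked by (1,1)→{1,5}; (2,5)→{2,5,8}; (3,10)→{8,10}; (4,6)→{5,6,7}; (8,7)→{4,7,10}; (10,8)→{3,8}. Safe: 9. Place at column 9.
Row 6: attacked by (1,1)→{1,6}; (2,5)→{1,5,9}; (3,10)→{7,10}; (4,6)→{4,6,8}; (5,9)→{8,9,10}; (8,7)→{5,7,9}; (10,8)→{4,8}. Safe: 2, 3. Place at column 2.
Row 7: attacked by (1,1)→{1,7}; (2,5)→{5,10}; (3,10)→{6,10}; (4,6)→{3,6,9}; (5,9)→{7,9}; (6,2)→{1,2,3}; (8,7)→{6,7,8}; (10,8)→{5,8}. Safe: 4. Place at column 4.
Row 9: attacked by (1,1)→{1,9}; (2,5)→{5}; (3,10)→{4,10}; (4,6)→{1,6}; (5,9)→{5,9}; (6,2)→{2,5}; (7,4)→{2,4,6}; (8,7)→{6,7,8}; (10,8)→{7,8,9}. Safe: 3. Place at column 3.
Columns [1, 5, 10, 6, 9, 2, 4, 7, 3, 8], r−c [0, -3, -7, -2, -4, 4, 3, 1, 6, 2], r+c [2, 7, 13, 10, 14, 8, 11, 15, 12, 18] are all distinct, so no two queens attack.

(1,1) (2,5) (3,10) (4,6) (5,9) (6,2) (7,4) (8,7) (9,3) (10,8)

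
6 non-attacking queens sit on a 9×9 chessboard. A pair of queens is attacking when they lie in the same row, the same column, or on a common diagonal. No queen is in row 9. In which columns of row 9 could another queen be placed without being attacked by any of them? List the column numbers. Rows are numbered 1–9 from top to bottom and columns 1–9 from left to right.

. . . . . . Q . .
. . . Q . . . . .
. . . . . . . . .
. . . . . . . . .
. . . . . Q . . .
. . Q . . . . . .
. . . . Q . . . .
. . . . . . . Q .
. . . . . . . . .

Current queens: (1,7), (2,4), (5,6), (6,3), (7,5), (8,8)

(1,7) attacks row 9 at column 7.
(2,4) attacks row 9 at column 4.
(5,6) attacks row 9 at column 6 and diagonals 2.
(6,3) attacks row 9 at column 3 and diagonals 6.
(7,5) attacks row 9 at column 5 and diagonals 3, 7.
(8,8) attacks row 9 at column 8 and diagonals 7, 9.
Attacked columns: {2, 3, 4, 5, 6, 7, 8, 9}. Safe: {1}.

columns 1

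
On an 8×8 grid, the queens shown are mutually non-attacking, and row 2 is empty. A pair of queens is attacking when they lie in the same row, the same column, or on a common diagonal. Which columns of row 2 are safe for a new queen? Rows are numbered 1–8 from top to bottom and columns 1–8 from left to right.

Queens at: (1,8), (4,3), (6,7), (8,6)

(1,8) attacks row 2 at column 8 and diagonals 7.
(4,3) attacks row 2 at column 3 and diagonals 1, 5.
(6,7) attacks row 2 at column 7 and diagonals 3.
(8,6) attacks row 2 at column 6.
Attacked columns: {1, 3, 5, 6, 7, 8}. Safe: {2, 4}.

columns 2, 4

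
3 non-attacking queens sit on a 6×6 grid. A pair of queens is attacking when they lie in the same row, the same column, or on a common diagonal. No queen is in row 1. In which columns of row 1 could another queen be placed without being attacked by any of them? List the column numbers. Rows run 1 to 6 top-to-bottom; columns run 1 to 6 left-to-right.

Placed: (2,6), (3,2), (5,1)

(2,6) attacks row 1 at column 6 and diagonals 5.
(3,2) attacks row 1 at column 2 and diagonals 4.
(5,1) attacks row 1 at column 1 and diagonals 5.
Attacked columns: {1, 2, 4, 5, 6}. Safe: {3}.

columns 3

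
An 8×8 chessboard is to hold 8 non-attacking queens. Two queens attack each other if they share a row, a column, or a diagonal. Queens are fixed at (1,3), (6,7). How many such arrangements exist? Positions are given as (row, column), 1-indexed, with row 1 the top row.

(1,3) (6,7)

4

Branch on row 2: col 1 → 0; col 5 → 2; col 6 → 2; col 8 → 0.
Sum: 0 + 2 + 2 + 0 = 4.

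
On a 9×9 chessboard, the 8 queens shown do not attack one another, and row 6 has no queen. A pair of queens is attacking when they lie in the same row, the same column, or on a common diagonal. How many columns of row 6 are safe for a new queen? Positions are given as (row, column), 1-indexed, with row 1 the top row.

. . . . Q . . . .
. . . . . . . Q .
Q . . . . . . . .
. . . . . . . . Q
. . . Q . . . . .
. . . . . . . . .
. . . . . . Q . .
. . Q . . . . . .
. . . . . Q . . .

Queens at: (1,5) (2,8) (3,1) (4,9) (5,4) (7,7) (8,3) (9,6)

1

(1,5) attacks row 6 at column 5.
(2,8) attacks row 6 at column 8 and diagonals 4.
(3,1) attacks row 6 at column 1 and diagonals 4.
(4,9) attacks row 6 at column 9 and diagonals 7.
(5,4) attacks row 6 at column 4 and diagonals 3, 5.
(7,7) attacks row 6 at column 7 and diagonals 6, 8.
(8,3) attacks row 6 at column 3 and diagonals 1, 5.
(9,6) attacks row 6 at column 6 and diagonals 3, 9.
Attacked columns: {1, 3, 4, 5, 6, 7, 8, 9}. Safe: {2}.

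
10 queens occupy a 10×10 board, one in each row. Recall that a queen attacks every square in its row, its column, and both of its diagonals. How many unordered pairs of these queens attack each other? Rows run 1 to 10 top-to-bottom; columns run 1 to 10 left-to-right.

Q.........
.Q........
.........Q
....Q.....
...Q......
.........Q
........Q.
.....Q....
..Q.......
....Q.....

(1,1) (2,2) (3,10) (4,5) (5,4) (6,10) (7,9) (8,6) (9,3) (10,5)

Same column: (3,10)–(6,10) (column 10); (4,5)–(10,5) (column 5).
Same diagonal: (1,1)–(2,2) (|1−2| = |1−2| = 1); (4,5)–(5,4) (|4−5| = |5−4| = 1); (6,10)–(7,9) (|6−7| = |10−9| = 1).
Total attacking pairs: 5.

5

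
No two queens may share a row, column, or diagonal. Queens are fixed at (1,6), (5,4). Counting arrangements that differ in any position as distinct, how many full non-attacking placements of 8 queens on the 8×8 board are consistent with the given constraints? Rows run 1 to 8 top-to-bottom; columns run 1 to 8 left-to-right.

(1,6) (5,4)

Branch on row 2: col 2 → 1; col 3 → 2; col 8 → 0.
Sum: 1 + 2 + 0 = 3.

3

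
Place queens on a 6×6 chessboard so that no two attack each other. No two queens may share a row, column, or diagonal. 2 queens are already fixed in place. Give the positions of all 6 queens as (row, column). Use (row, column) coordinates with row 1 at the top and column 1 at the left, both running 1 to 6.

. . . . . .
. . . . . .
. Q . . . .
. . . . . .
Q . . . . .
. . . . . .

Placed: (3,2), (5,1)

Row 1: attacked by (3,2)→{2,4}; (5,1)→{1,5}. Safe: 3, 6. Place at column 3.
Row 2: attacked by (1,3)→{2,3,4}; (3,2)→{1,2,3}; (5,1)→{1,4}. Safe: 5, 6. Place at column 6.
Row 4: attacked by (1,3)→{3,6}; (2,6)→{4,6}; (3,2)→{1,2,3}; (5,1)→{1,2}. Safe: 5. Place at column 5.
Row 6: attacked by (1,3)→{3}; (2,6)→{2,6}; (3,2)→{2,5}; (4,5)→{3,5}; (5,1)→{1,2}. Safe: 4. Place at column 4.
Columns [3, 6, 2, 5, 1, 4], r−c [-2, -4, 1, -1, 4, 2], r+c [4, 8, 5, 9, 6, 10] are all distinct, so no two queens attack.

(1,3) (2,6) (3,2) (4,5) (5,1) (6,4)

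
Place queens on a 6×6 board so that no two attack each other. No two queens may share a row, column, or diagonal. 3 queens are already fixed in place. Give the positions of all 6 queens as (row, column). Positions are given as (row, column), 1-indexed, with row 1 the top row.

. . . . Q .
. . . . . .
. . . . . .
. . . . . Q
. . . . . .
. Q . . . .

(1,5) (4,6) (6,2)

(1,5) (2,3) (3,1) (4,6) (5,4) (6,2)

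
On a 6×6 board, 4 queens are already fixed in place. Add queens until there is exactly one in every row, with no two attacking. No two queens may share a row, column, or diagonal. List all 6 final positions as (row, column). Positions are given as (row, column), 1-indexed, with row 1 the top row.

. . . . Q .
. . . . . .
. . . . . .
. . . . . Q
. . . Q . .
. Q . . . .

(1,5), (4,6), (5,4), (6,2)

Row 2: attacked by (1,5)→{4,5,6}; (4,6)→{4,6}; (5,4)→{1,4}; (6,2)→{2,6}. Safe: 3. Place at column 3.
Row 3: attacked by (1,5)→{3,5}; (2,3)→{2,3,4}; (4,6)→{5,6}; (5,4)→{2,4,6}; (6,2)→{2,5}. Safe: 1. Place at column 1.
Columns [5, 3, 1, 6, 4, 2], r−c [-4, -1, 2, -2, 1, 4], r+c [6, 5, 4, 10, 9, 8] are all distinct, so no two queens attack.

(1,5) (2,3) (3,1) (4,6) (5,4) (6,2)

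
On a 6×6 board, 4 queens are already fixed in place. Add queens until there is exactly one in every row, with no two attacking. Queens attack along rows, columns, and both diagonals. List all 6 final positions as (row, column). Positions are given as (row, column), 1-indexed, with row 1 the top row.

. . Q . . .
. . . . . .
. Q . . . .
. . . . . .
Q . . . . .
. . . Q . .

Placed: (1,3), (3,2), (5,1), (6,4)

Row 2: attacked by (1,3)→{2,3,4}; (3,2)→{1,2,3}; (5,1)→{1,4}; (6,4)→{4}. Safe: 5, 6. Place at column 6.
Row 4: attacked by (1,3)→{3,6}; (2,6)→{4,6}; (3,2)→{1,2,3}; (5,1)→{1,2}; (6,4)→{2,4,6}. Safe: 5. Place at column 5.
Columns [3, 6, 2, 5, 1, 4], r−c [-2, -4, 1, -1, 4, 2], r+c [4, 8, 5, 9, 6, 10] are all distinct, so no two queens attack.

(1,3) (2,6) (3,2) (4,5) (5,1) (6,4)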